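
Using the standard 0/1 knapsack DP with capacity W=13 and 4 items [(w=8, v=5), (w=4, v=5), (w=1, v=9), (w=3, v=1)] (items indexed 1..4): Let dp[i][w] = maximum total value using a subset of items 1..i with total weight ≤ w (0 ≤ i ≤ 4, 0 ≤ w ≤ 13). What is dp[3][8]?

i\w   0   1   2   3   4   5   6   7   8   9  10  11  12  13
  0   0   0   0   0   0   0   0   0   0   0   0   0   0   0
  1   0   0   0   0   0   0   0   0   5   5   5   5   5   5
  2   0   0   0   0   5   5   5   5   5   5   5   5  10  10
  3   0   9   9   9   9  14  14  14  14  14  14  14  14  19
  4   0   9   9   9  10  14  14  14  15  15  15  15  15  19

14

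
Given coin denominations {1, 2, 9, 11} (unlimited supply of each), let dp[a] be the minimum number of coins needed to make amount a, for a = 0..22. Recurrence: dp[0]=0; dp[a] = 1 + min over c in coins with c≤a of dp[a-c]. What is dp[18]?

 a  0  1  2  3  4  5  6  7  8  9 10 11 12 13 14 15 16 17 18 19 20 21 22
dp  0  1  1  2  2  3  3  4  4  1  2  1  2  2  3  3  4  4  2  3  2  3  2

2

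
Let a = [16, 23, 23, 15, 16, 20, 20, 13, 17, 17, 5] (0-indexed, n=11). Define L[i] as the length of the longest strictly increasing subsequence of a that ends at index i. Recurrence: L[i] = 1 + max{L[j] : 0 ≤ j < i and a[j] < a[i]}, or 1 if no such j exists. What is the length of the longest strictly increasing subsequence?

3

   i    0    1    2    3    4    5    6    7    8    9   10
a[i]   16   23   23   15   16   20   20   13   17   17    5
L[i]    1    2    2    1    2    3    3    1    3    3    1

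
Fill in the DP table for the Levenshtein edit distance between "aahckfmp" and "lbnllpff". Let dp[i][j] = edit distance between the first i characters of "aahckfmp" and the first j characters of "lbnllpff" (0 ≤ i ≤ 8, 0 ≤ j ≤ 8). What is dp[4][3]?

4

   ''  l  b  n  l  l  p  f  f
''  0  1  2  3  4  5  6  7  8
 a  1  1  2  3  4  5  6  7  8
 a  2  2  2  3  4  5  6  7  8
 h  3  3  3  3  4  5  6  7  8
 c  4  4  4  4  4  5  6  7  8
 k  5  5  5  5  5  5  6  7  8
 f  6  6  6  6  6  6  6  6  7
 m  7  7  7  7  7  7  7  7  7
 p  8  8  8  8  8  8  7  8  8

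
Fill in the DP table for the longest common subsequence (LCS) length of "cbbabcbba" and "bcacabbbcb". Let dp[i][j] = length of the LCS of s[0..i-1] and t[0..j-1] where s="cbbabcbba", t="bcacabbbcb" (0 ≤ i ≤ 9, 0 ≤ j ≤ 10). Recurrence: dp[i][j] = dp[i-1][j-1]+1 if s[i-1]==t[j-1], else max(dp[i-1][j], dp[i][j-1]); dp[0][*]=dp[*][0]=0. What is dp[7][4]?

3

   ''  b  c  a  c  a  b  b  b  c  b
''  0  0  0  0  0  0  0  0  0  0  0
 c  0  0  1  1  1  1  1  1  1  1  1
 b  0  1  1  1  1  1  2  2  2  2  2
 b  0  1  1  1  1  1  2  3  3  3  3
 a  0  1  1  2  2  2  2  3  3  3  3
 b  0  1  1  2  2  2  3  3  4  4  4
 c  0  1  2  2  3  3  3  3  4  5  5
 b  0  1  2  2  3  3  4  4  4  5  6
 b  0  1  2  2  3  3  4  5  5  5  6
 a  0  1  2  3  3  4  4  5  5  5  6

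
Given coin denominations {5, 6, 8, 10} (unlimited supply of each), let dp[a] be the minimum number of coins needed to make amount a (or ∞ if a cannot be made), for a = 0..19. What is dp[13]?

2

 a  0  1  2  3  4  5  6  7  8  9 10 11 12 13 14 15 16 17 18 19
dp  0  -  -  -  -  1  1  -  1  -  1  2  2  2  2  2  2  3  2  3
(- denotes ∞ / unreachable)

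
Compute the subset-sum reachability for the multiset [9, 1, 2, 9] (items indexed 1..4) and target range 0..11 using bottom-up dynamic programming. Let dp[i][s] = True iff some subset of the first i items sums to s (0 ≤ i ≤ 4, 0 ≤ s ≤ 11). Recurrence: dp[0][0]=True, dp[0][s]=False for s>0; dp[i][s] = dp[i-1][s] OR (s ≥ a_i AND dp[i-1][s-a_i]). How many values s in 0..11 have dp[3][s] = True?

i\s   0   1   2   3   4   5   6   7   8   9  10  11
  0   T   F   F   F   F   F   F   F   F   F   F   F
  1   T   F   F   F   F   F   F   F   F   T   F   F
  2   T   T   F   F   F   F   F   F   F   T   T   F
  3   T   T   T   T   F   F   F   F   F   T   T   T
  4   T   T   T   T   F   F   F   F   F   T   T   T

7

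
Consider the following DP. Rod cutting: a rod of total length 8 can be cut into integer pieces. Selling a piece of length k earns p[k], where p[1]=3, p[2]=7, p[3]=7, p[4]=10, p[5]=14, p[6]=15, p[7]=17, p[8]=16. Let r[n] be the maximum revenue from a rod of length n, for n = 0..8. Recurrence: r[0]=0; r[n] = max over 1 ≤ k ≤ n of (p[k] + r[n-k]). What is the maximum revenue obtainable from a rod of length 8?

   n    0    1    2    3    4    5    6    7    8
r[n]    0    3    7   10   14   17   21   24   28

28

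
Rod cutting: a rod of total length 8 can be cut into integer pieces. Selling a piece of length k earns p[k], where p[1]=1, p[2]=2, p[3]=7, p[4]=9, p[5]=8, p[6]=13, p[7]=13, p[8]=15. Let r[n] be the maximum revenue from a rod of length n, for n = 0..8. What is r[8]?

18

   n    0    1    2    3    4    5    6    7    8
r[n]    0    1    2    7    9   10   14   16   18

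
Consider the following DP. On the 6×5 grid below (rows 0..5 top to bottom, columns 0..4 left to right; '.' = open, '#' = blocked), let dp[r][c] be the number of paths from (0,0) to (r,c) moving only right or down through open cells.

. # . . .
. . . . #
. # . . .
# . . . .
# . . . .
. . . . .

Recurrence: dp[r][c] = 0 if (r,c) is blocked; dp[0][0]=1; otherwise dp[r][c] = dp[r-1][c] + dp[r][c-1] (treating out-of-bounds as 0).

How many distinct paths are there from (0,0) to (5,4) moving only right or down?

14

r\c   0   1   2   3   4
  0   1   0   0   0   0
  1   1   1   1   1   0
  2   1   0   1   2   2
  3   0   0   1   3   5
  4   0   0   1   4   9
  5   0   0   1   5  14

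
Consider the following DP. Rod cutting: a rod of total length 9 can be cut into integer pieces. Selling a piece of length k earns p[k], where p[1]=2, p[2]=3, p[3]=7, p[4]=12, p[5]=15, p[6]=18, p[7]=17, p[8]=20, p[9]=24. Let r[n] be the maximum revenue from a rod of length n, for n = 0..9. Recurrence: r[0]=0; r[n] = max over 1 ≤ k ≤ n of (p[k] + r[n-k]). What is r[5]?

   n    0    1    2    3    4    5    6    7    8    9
r[n]    0    2    4    7   12   15   18   20   24   27

15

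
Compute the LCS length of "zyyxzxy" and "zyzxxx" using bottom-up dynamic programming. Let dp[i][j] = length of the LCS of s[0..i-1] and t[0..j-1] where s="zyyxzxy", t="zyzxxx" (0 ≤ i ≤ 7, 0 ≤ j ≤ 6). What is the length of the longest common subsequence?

4

   ''  z  y  z  x  x  x
''  0  0  0  0  0  0  0
 z  0  1  1  1  1  1  1
 y  0  1  2  2  2  2  2
 y  0  1  2  2  2  2  2
 x  0  1  2  2  3  3  3
 z  0  1  2  3  3  3  3
 x  0  1  2  3  4  4  4
 y  0  1  2  3  4  4  4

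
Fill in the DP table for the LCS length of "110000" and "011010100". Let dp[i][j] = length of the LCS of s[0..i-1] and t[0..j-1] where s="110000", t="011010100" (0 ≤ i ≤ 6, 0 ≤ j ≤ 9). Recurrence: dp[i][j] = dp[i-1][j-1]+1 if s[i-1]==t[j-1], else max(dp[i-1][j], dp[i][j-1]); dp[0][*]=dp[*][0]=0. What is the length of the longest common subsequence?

6

   ''  0  1  1  0  1  0  1  0  0
''  0  0  0  0  0  0  0  0  0  0
 1  0  0  1  1  1  1  1  1  1  1
 1  0  0  1  2  2  2  2  2  2  2
 0  0  1  1  2  3  3  3  3  3  3
 0  0  1  1  2  3  3  4  4  4  4
 0  0  1  1  2  3  3  4  4  5  5
 0  0  1  1  2  3  3  4  4  5  6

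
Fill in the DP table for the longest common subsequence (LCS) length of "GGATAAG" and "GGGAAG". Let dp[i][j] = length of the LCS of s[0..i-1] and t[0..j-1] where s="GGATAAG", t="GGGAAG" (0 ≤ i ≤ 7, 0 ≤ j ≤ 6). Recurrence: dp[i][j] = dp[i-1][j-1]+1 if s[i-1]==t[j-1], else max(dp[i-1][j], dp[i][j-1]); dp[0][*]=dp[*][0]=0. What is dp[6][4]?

3

   ''  G  G  G  A  A  G
''  0  0  0  0  0  0  0
 G  0  1  1  1  1  1  1
 G  0  1  2  2  2  2  2
 A  0  1  2  2  3  3  3
 T  0  1  2  2  3  3  3
 A  0  1  2  2  3  4  4
 A  0  1  2  2  3  4  4
 G  0  1  2  3  3  4  5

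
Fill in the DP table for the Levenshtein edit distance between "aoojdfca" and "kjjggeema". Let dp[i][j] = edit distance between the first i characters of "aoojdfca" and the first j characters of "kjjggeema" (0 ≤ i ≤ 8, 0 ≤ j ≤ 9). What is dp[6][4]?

   ''  k  j  j  g  g  e  e  m  a
''  0  1  2  3  4  5  6  7  8  9
 a  1  1  2  3  4  5  6  7  8  8
 o  2  2  2  3  4  5  6  7  8  9
 o  3  3  3  3  4  5  6  7  8  9
 j  4  4  3  3  4  5  6  7  8  9
 d  5  5  4  4  4  5  6  7  8  9
 f  6  6  5  5  5  5  6  7  8  9
 c  7  7  6  6  6  6  6  7  8  9
 a  8  8  7  7  7  7  7  7  8  8

5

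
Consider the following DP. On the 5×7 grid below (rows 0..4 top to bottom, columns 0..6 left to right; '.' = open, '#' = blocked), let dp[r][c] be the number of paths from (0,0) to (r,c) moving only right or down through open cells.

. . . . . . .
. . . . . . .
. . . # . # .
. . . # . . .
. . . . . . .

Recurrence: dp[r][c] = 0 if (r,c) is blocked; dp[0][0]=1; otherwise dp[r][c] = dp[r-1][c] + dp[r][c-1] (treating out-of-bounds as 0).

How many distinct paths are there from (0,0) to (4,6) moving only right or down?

37

r\c   0   1   2   3   4   5   6
  0   1   1   1   1   1   1   1
  1   1   2   3   4   5   6   7
  2   1   3   6   0   5   0   7
  3   1   4  10   0   5   5  12
  4   1   5  15  15  20  25  37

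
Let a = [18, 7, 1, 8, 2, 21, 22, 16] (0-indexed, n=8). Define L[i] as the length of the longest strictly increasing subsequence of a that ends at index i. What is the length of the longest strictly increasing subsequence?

4

   i    0    1    2    3    4    5    6    7
a[i]   18    7    1    8    2   21   22   16
L[i]    1    1    1    2    2    3    4    3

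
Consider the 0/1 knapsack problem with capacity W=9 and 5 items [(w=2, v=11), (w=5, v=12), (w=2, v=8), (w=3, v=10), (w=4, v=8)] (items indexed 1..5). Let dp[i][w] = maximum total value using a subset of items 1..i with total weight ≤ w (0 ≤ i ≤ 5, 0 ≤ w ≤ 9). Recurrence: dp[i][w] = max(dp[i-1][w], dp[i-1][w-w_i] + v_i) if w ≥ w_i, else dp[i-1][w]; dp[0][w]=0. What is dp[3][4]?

19

i\w   0   1   2   3   4   5   6   7   8   9
  0   0   0   0   0   0   0   0   0   0   0
  1   0   0  11  11  11  11  11  11  11  11
  2   0   0  11  11  11  12  12  23  23  23
  3   0   0  11  11  19  19  19  23  23  31
  4   0   0  11  11  19  21  21  29  29  31
  5   0   0  11  11  19  21  21  29  29  31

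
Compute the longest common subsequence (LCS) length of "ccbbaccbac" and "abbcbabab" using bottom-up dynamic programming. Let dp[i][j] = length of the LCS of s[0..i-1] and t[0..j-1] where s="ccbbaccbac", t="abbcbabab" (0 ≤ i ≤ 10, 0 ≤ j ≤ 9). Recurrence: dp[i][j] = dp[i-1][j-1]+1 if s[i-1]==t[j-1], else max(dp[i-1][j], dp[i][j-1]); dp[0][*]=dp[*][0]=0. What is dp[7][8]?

4

   ''  a  b  b  c  b  a  b  a  b
''  0  0  0  0  0  0  0  0  0  0
 c  0  0  0  0  1  1  1  1  1  1
 c  0  0  0  0  1  1  1  1  1  1
 b  0  0  1  1  1  2  2  2  2  2
 b  0  0  1  2  2  2  2  3  3  3
 a  0  1  1  2  2  2  3  3  4  4
 c  0  1  1  2  3  3  3  3  4  4
 c  0  1  1  2  3  3  3  3  4  4
 b  0  1  2  2  3  4  4  4  4  5
 a  0  1  2  2  3  4  5  5  5  5
 c  0  1  2  2  3  4  5  5  5  5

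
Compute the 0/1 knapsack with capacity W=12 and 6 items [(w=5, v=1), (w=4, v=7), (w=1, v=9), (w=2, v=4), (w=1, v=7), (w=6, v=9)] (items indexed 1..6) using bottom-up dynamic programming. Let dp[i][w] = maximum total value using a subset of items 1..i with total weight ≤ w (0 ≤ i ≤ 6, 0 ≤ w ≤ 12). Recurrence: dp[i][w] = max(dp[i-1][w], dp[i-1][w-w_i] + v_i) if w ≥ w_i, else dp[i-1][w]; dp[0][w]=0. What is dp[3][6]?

16

i\w   0   1   2   3   4   5   6   7   8   9  10  11  12
  0   0   0   0   0   0   0   0   0   0   0   0   0   0
  1   0   0   0   0   0   1   1   1   1   1   1   1   1
  2   0   0   0   0   7   7   7   7   7   8   8   8   8
  3   0   9   9   9   9  16  16  16  16  16  17  17  17
  4   0   9   9  13  13  16  16  20  20  20  20  20  21
  5   0   9  16  16  20  20  23  23  27  27  27  27  27
  6   0   9  16  16  20  20  23  23  27  27  29  29  32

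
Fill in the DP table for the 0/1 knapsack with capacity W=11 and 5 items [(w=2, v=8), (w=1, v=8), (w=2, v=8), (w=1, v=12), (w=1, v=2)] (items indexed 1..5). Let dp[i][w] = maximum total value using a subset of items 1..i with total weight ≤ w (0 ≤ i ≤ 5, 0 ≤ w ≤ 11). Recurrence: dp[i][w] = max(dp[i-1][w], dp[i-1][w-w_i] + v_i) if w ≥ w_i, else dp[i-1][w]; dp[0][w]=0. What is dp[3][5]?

24

i\w   0   1   2   3   4   5   6   7   8   9  10  11
  0   0   0   0   0   0   0   0   0   0   0   0   0
  1   0   0   8   8   8   8   8   8   8   8   8   8
  2   0   8   8  16  16  16  16  16  16  16  16  16
  3   0   8   8  16  16  24  24  24  24  24  24  24
  4   0  12  20  20  28  28  36  36  36  36  36  36
  5   0  12  20  22  28  30  36  38  38  38  38  38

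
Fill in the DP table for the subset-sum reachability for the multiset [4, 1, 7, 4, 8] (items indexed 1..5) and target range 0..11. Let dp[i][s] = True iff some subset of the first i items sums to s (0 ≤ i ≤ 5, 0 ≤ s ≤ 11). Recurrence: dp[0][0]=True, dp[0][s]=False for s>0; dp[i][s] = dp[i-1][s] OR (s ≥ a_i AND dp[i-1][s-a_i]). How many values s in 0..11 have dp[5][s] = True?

8

i\s   0   1   2   3   4   5   6   7   8   9  10  11
  0   T   F   F   F   F   F   F   F   F   F   F   F
  1   T   F   F   F   T   F   F   F   F   F   F   F
  2   T   T   F   F   T   T   F   F   F   F   F   F
  3   T   T   F   F   T   T   F   T   T   F   F   T
  4   T   T   F   F   T   T   F   T   T   T   F   T
  5   T   T   F   F   T   T   F   T   T   T   F   T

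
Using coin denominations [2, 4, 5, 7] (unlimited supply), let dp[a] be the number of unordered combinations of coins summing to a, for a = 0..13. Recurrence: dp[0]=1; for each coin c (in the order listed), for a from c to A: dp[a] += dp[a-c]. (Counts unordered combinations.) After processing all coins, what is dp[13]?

after  coin     0     1     2     3     4     5     6     7     8     9    10    11    12    13
          2     1     0     1     0     1     0     1     0     1     0     1     0     1     0
          4     1     0     1     0     2     0     2     0     3     0     3     0     4     0
          5     1     0     1     0     2     1     2     1     3     2     4     2     5     3
          7     1     0     1     0     2     1     2     2     3     3     4     4     6     5

5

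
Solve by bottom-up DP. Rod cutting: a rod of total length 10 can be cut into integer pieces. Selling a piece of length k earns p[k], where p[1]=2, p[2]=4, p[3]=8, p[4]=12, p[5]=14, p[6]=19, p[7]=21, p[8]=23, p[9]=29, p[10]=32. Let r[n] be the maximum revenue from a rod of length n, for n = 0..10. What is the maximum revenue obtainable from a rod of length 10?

32

   n    0    1    2    3    4    5    6    7    8    9   10
r[n]    0    2    4    8   12   14   19   21   24   29   32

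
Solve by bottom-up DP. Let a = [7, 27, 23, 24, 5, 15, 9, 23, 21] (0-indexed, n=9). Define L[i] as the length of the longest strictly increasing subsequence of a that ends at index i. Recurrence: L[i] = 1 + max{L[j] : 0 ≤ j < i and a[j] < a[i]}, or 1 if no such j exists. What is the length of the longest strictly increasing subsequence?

   i    0    1    2    3    4    5    6    7    8
a[i]    7   27   23   24    5   15    9   23   21
L[i]    1    2    2    3    1    2    2    3    3

3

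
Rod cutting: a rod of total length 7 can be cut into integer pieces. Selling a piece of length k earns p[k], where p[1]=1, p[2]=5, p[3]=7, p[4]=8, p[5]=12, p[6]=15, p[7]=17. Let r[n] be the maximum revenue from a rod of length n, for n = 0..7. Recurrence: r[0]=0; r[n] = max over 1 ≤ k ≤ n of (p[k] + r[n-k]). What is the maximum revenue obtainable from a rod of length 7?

17

   n    0    1    2    3    4    5    6    7
r[n]    0    1    5    7   10   12   15   17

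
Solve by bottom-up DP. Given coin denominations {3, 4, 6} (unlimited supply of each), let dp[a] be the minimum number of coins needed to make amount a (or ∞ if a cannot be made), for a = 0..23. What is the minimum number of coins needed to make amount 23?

 a  0  1  2  3  4  5  6  7  8  9 10 11 12 13 14 15 16 17 18 19 20 21 22 23
dp  0  -  -  1  1  -  1  2  2  2  2  3  2  3  3  3  3  4  3  4  4  4  4  5
(- denotes ∞ / unreachable)

5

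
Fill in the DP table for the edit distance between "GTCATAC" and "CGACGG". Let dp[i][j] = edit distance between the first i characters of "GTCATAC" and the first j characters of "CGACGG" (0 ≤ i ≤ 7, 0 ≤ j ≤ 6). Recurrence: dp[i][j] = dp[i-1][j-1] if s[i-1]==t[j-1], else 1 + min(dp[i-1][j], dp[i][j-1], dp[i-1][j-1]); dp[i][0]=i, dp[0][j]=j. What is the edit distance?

6

   ''  C  G  A  C  G  G
''  0  1  2  3  4  5  6
 G  1  1  1  2  3  4  5
 T  2  2  2  2  3  4  5
 C  3  2  3  3  2  3  4
 A  4  3  3  3  3  3  4
 T  5  4  4  4  4  4  4
 A  6  5  5  4  5  5  5
 C  7  6  6  5  4  5  6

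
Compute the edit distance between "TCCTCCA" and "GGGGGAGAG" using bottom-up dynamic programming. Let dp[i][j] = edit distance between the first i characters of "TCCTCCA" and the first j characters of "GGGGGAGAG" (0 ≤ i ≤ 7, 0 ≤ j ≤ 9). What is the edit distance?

   ''  G  G  G  G  G  A  G  A  G
''  0  1  2  3  4  5  6  7  8  9
 T  1  1  2  3  4  5  6  7  8  9
 C  2  2  2  3  4  5  6  7  8  9
 C  3  3  3  3  4  5  6  7  8  9
 T  4  4  4  4  4  5  6  7  8  9
 C  5  5  5  5  5  5  6  7  8  9
 C  6  6  6  6  6  6  6  7  8  9
 A  7  7  7  7  7  7  6  7  7  8

8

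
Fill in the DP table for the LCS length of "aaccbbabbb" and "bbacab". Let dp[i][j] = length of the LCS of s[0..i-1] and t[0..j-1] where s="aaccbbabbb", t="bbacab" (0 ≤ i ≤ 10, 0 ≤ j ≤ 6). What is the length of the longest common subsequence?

   ''  b  b  a  c  a  b
''  0  0  0  0  0  0  0
 a  0  0  0  1  1  1  1
 a  0  0  0  1  1  2  2
 c  0  0  0  1  2  2  2
 c  0  0  0  1  2  2  2
 b  0  1  1  1  2  2  3
 b  0  1  2  2  2  2  3
 a  0  1  2  3  3  3  3
 b  0  1  2  3  3  3  4
 b  0  1  2  3  3  3  4
 b  0  1  2  3  3  3  4

4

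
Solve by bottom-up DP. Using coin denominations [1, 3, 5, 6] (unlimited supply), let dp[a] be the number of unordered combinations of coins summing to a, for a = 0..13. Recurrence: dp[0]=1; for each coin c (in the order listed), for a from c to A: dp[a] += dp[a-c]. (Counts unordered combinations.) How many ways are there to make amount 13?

after  coin     0     1     2     3     4     5     6     7     8     9    10    11    12    13
          1     1     1     1     1     1     1     1     1     1     1     1     1     1     1
          3     1     1     1     2     2     2     3     3     3     4     4     4     5     5
          5     1     1     1     2     2     3     4     4     5     6     7     8     9    10
          6     1     1     1     2     2     3     5     5     6     8     9    11    14    15

15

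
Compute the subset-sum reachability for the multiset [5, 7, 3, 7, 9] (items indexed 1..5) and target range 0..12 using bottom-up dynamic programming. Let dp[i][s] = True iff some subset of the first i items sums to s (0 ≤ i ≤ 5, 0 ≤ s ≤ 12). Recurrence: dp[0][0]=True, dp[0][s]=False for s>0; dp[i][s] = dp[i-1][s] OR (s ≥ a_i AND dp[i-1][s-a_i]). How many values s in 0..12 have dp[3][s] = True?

7

i\s   0   1   2   3   4   5   6   7   8   9  10  11  12
  0   T   F   F   F   F   F   F   F   F   F   F   F   F
  1   T   F   F   F   F   T   F   F   F   F   F   F   F
  2   T   F   F   F   F   T   F   T   F   F   F   F   T
  3   T   F   F   T   F   T   F   T   T   F   T   F   T
  4   T   F   F   T   F   T   F   T   T   F   T   F   T
  5   T   F   F   T   F   T   F   T   T   T   T   F   T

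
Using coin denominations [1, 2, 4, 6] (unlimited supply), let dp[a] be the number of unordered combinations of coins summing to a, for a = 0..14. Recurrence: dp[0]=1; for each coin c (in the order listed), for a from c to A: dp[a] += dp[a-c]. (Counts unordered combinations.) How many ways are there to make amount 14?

after  coin     0     1     2     3     4     5     6     7     8     9    10    11    12    13    14
          1     1     1     1     1     1     1     1     1     1     1     1     1     1     1     1
          2     1     1     2     2     3     3     4     4     5     5     6     6     7     7     8
          4     1     1     2     2     4     4     6     6     9     9    12    12    16    16    20
          6     1     1     2     2     4     4     7     7    11    11    16    16    23    23    31

31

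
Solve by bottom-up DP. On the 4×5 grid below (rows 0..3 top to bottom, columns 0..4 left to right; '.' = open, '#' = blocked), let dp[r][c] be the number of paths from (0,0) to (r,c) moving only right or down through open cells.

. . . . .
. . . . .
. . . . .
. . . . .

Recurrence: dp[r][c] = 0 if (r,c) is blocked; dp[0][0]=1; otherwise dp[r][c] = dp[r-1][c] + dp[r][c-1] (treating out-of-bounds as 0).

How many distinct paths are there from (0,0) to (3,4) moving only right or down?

35

r\c   0   1   2   3   4
  0   1   1   1   1   1
  1   1   2   3   4   5
  2   1   3   6  10  15
  3   1   4  10  20  35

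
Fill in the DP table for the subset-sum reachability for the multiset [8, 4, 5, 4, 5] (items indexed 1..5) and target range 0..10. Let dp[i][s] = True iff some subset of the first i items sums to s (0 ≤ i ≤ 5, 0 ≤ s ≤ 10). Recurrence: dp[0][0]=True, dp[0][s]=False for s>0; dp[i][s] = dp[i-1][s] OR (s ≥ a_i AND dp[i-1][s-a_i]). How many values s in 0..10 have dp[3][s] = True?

5

i\s   0   1   2   3   4   5   6   7   8   9  10
  0   T   F   F   F   F   F   F   F   F   F   F
  1   T   F   F   F   F   F   F   F   T   F   F
  2   T   F   F   F   T   F   F   F   T   F   F
  3   T   F   F   F   T   T   F   F   T   T   F
  4   T   F   F   F   T   T   F   F   T   T   F
  5   T   F   F   F   T   T   F   F   T   T   T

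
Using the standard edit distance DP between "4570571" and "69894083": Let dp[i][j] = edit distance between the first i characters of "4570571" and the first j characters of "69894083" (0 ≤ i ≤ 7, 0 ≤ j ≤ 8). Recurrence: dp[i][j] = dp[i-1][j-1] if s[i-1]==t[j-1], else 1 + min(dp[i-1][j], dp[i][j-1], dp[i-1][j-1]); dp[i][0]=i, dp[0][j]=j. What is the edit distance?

8

   ''  6  9  8  9  4  0  8  3
''  0  1  2  3  4  5  6  7  8
 4  1  1  2  3  4  4  5  6  7
 5  2  2  2  3  4  5  5  6  7
 7  3  3  3  3  4  5  6  6  7
 0  4  4  4  4  4  5  5  6  7
 5  5  5  5  5  5  5  6  6  7
 7  6  6  6  6  6  6  6  7  7
 1  7  7  7  7  7  7  7  7  8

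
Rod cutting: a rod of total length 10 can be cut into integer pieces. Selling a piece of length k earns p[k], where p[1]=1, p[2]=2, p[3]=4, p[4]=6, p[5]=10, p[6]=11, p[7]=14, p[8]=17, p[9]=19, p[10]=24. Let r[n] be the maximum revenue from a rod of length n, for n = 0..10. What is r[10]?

   n    0    1    2    3    4    5    6    7    8    9   10
r[n]    0    1    2    4    6   10   11   14   17   19   24

24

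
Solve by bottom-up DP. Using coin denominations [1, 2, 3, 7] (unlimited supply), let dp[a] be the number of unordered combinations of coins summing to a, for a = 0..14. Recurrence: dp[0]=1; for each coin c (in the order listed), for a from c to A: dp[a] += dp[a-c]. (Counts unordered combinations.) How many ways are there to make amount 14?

33

after  coin     0     1     2     3     4     5     6     7     8     9    10    11    12    13    14
          1     1     1     1     1     1     1     1     1     1     1     1     1     1     1     1
          2     1     1     2     2     3     3     4     4     5     5     6     6     7     7     8
          3     1     1     2     3     4     5     7     8    10    12    14    16    19    21    24
          7     1     1     2     3     4     5     7     9    11    14    17    20    24    28    33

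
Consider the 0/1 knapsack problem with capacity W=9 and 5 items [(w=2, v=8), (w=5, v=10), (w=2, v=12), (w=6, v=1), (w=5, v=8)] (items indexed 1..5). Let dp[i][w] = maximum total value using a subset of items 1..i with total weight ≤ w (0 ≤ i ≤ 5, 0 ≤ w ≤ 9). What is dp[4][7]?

i\w   0   1   2   3   4   5   6   7   8   9
  0   0   0   0   0   0   0   0   0   0   0
  1   0   0   8   8   8   8   8   8   8   8
  2   0   0   8   8   8  10  10  18  18  18
  3   0   0  12  12  20  20  20  22  22  30
  4   0   0  12  12  20  20  20  22  22  30
  5   0   0  12  12  20  20  20  22  22  30

22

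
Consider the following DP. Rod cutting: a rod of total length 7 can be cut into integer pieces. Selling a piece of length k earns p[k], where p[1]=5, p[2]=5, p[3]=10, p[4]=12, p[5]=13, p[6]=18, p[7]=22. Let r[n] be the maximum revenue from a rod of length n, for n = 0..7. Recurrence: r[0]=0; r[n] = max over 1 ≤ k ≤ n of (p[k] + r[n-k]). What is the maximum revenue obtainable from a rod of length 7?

   n    0    1    2    3    4    5    6    7
r[n]    0    5   10   15   20   25   30   35

35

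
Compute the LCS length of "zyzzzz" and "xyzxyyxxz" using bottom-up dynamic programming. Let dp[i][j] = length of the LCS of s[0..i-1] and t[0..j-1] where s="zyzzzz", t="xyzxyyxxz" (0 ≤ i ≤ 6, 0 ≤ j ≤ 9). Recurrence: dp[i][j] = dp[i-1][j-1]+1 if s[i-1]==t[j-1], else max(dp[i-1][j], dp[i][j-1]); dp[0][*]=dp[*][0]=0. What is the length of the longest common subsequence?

3

   ''  x  y  z  x  y  y  x  x  z
''  0  0  0  0  0  0  0  0  0  0
 z  0  0  0  1  1  1  1  1  1  1
 y  0  0  1  1  1  2  2  2  2  2
 z  0  0  1  2  2  2  2  2  2  3
 z  0  0  1  2  2  2  2  2  2  3
 z  0  0  1  2  2  2  2  2  2  3
 z  0  0  1  2  2  2  2  2  2  3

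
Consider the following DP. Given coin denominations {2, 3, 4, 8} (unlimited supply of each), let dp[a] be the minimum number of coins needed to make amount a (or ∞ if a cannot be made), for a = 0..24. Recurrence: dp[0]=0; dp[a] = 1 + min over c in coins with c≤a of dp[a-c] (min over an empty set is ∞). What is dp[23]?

4

 a  0  1  2  3  4  5  6  7  8  9 10 11 12 13 14 15 16 17 18 19 20 21 22 23 24
dp  0  -  1  1  1  2  2  2  1  3  2  2  2  3  3  3  2  4  3  3  3  4  4  4  3
(- denotes ∞ / unreachable)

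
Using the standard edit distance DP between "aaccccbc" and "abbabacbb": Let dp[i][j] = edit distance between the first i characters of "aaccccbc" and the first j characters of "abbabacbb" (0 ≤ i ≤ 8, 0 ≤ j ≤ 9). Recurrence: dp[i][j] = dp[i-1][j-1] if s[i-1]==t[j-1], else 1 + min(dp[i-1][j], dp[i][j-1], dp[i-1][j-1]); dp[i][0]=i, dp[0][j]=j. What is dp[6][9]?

6

   ''  a  b  b  a  b  a  c  b  b
''  0  1  2  3  4  5  6  7  8  9
 a  1  0  1  2  3  4  5  6  7  8
 a  2  1  1  2  2  3  4  5  6  7
 c  3  2  2  2  3  3  4  4  5  6
 c  4  3  3  3  3  4  4  4  5  6
 c  5  4  4  4  4  4  5  4  5  6
 c  6  5  5  5  5  5  5  5  5  6
 b  7  6  5  5  6  5  6  6  5  5
 c  8  7  6  6  6  6  6  6  6  6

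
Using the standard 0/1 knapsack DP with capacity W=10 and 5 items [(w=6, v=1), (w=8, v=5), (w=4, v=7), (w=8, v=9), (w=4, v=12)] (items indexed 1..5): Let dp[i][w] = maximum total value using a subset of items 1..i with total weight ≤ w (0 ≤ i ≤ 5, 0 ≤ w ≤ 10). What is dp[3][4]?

i\w   0   1   2   3   4   5   6   7   8   9  10
  0   0   0   0   0   0   0   0   0   0   0   0
  1   0   0   0   0   0   0   1   1   1   1   1
  2   0   0   0   0   0   0   1   1   5   5   5
  3   0   0   0   0   7   7   7   7   7   7   8
  4   0   0   0   0   7   7   7   7   9   9   9
  5   0   0   0   0  12  12  12  12  19  19  19

7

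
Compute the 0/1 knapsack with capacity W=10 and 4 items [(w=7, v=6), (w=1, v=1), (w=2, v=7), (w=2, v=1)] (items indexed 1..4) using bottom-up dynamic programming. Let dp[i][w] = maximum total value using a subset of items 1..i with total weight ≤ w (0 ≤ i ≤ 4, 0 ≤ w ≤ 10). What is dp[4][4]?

i\w   0   1   2   3   4   5   6   7   8   9  10
  0   0   0   0   0   0   0   0   0   0   0   0
  1   0   0   0   0   0   0   0   6   6   6   6
  2   0   1   1   1   1   1   1   6   7   7   7
  3   0   1   7   8   8   8   8   8   8  13  14
  4   0   1   7   8   8   9   9   9   9  13  14

8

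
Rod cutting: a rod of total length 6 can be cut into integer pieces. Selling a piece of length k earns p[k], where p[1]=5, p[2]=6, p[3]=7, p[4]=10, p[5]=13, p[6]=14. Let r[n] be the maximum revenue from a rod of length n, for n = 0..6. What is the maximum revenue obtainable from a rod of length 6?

   n    0    1    2    3    4    5    6
r[n]    0    5   10   15   20   25   30

30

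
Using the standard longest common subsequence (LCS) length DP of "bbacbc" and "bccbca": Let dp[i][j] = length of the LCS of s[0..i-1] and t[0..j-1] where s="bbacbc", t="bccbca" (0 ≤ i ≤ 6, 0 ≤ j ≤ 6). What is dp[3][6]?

   ''  b  c  c  b  c  a
''  0  0  0  0  0  0  0
 b  0  1  1  1  1  1  1
 b  0  1  1  1  2  2  2
 a  0  1  1  1  2  2  3
 c  0  1  2  2  2  3  3
 b  0  1  2  2  3  3  3
 c  0  1  2  3  3  4  4

3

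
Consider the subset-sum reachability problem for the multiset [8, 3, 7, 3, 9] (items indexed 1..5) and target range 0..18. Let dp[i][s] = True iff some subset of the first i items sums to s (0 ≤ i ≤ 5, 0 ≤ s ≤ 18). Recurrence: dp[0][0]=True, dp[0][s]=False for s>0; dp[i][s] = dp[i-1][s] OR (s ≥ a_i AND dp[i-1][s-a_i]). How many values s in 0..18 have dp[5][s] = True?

15

i\s   0   1   2   3   4   5   6   7   8   9  10  11  12  13  14  15  16  17  18
  0   T   F   F   F   F   F   F   F   F   F   F   F   F   F   F   F   F   F   F
  1   T   F   F   F   F   F   F   F   T   F   F   F   F   F   F   F   F   F   F
  2   T   F   F   T   F   F   F   F   T   F   F   T   F   F   F   F   F   F   F
  3   T   F   F   T   F   F   F   T   T   F   T   T   F   F   F   T   F   F   T
  4   T   F   F   T   F   F   T   T   T   F   T   T   F   T   T   T   F   F   T
  5   T   F   F   T   F   F   T   T   T   T   T   T   T   T   T   T   T   T   T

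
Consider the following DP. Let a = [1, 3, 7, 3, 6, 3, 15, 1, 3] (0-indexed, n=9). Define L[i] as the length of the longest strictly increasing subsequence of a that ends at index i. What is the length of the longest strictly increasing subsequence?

4

   i    0    1    2    3    4    5    6    7    8
a[i]    1    3    7    3    6    3   15    1    3
L[i]    1    2    3    2    3    2    4    1    2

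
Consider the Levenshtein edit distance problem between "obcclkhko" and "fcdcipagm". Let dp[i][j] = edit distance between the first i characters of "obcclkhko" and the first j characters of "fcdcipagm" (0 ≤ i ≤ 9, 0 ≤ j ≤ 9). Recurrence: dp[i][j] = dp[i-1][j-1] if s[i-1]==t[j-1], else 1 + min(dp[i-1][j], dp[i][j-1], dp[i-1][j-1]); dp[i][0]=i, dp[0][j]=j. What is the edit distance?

   ''  f  c  d  c  i  p  a  g  m
''  0  1  2  3  4  5  6  7  8  9
 o  1  1  2  3  4  5  6  7  8  9
 b  2  2  2  3  4  5  6  7  8  9
 c  3  3  2  3  3  4  5  6  7  8
 c  4  4  3  3  3  4  5  6  7  8
 l  5  5  4  4  4  4  5  6  7  8
 k  6  6  5  5  5  5  5  6  7  8
 h  7  7  6  6  6  6  6  6  7  8
 k  8  8  7  7  7  7  7  7  7  8
 o  9  9  8  8  8  8  8  8  8  8

8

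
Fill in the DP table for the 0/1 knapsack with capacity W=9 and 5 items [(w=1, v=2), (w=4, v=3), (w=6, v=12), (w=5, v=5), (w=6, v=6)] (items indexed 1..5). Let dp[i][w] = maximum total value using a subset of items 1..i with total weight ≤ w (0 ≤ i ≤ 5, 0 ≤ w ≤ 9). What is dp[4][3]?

i\w   0   1   2   3   4   5   6   7   8   9
  0   0   0   0   0   0   0   0   0   0   0
  1   0   2   2   2   2   2   2   2   2   2
  2   0   2   2   2   3   5   5   5   5   5
  3   0   2   2   2   3   5  12  14  14  14
  4   0   2   2   2   3   5  12  14  14  14
  5   0   2   2   2   3   5  12  14  14  14

2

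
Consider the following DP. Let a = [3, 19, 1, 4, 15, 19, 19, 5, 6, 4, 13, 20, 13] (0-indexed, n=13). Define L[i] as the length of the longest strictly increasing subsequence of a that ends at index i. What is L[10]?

   i    0    1    2    3    4    5    6    7    8    9   10   11   12
a[i]    3   19    1    4   15   19   19    5    6    4   13   20   13
L[i]    1    2    1    2    3    4    4    3    4    2    5    6    5

5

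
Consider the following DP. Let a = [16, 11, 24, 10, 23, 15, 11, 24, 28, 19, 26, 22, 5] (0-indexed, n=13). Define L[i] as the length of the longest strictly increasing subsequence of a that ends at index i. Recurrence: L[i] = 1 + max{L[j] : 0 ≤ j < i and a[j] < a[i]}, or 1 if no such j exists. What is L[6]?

   i    0    1    2    3    4    5    6    7    8    9   10   11   12
a[i]   16   11   24   10   23   15   11   24   28   19   26   22    5
L[i]    1    1    2    1    2    2    2    3    4    3    4    4    1

2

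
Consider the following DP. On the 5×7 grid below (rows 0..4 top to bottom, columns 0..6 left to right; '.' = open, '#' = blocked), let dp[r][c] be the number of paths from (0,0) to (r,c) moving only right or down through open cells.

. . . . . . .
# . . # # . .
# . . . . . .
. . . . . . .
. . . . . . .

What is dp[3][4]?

r\c   0   1   2   3   4   5   6
  0   1   1   1   1   1   1   1
  1   0   1   2   0   0   1   2
  2   0   1   3   3   3   4   6
  3   0   1   4   7  10  14  20
  4   0   1   5  12  22  36  56

10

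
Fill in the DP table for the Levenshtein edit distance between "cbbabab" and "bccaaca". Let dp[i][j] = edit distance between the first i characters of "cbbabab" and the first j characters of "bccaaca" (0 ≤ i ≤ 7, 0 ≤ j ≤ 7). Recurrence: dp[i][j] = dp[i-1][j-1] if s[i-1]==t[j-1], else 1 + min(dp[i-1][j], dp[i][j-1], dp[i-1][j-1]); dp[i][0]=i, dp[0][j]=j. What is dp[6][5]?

   ''  b  c  c  a  a  c  a
''  0  1  2  3  4  5  6  7
 c  1  1  1  2  3  4  5  6
 b  2  1  2  2  3  4  5  6
 b  3  2  2  3  3  4  5  6
 a  4  3  3  3  3  3  4  5
 b  5  4  4  4  4  4  4  5
 a  6  5  5  5  4  4  5  4
 b  7  6  6  6  5  5  5  5

4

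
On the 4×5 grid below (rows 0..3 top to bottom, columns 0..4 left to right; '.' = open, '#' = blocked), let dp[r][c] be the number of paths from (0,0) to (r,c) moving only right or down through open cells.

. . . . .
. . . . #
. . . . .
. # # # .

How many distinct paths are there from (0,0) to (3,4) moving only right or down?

10

r\c   0   1   2   3   4
  0   1   1   1   1   1
  1   1   2   3   4   0
  2   1   3   6  10  10
  3   1   0   0   0  10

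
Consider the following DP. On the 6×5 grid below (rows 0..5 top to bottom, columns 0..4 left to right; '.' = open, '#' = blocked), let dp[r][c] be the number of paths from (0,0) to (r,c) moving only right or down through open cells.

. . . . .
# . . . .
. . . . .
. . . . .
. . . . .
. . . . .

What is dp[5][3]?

r\c   0   1   2   3   4
  0   1   1   1   1   1
  1   0   1   2   3   4
  2   0   1   3   6  10
  3   0   1   4  10  20
  4   0   1   5  15  35
  5   0   1   6  21  56

21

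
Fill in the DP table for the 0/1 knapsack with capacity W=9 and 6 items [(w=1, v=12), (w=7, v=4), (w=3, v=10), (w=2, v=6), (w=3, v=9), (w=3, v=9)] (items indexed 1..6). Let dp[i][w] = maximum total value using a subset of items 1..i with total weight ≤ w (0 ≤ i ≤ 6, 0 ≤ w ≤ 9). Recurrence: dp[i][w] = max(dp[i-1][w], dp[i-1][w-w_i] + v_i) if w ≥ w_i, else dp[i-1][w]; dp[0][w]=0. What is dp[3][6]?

22

i\w   0   1   2   3   4   5   6   7   8   9
  0   0   0   0   0   0   0   0   0   0   0
  1   0  12  12  12  12  12  12  12  12  12
  2   0  12  12  12  12  12  12  12  16  16
  3   0  12  12  12  22  22  22  22  22  22
  4   0  12  12  18  22  22  28  28  28  28
  5   0  12  12  18  22  22  28  31  31  37
  6   0  12  12  18  22  22  28  31  31  37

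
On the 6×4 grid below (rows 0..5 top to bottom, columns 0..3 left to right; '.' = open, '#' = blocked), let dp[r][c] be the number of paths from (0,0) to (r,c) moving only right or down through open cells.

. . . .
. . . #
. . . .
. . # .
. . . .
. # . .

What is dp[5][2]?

r\c   0   1   2   3
  0   1   1   1   1
  1   1   2   3   0
  2   1   3   6   6
  3   1   4   0   6
  4   1   5   5  11
  5   1   0   5  16

5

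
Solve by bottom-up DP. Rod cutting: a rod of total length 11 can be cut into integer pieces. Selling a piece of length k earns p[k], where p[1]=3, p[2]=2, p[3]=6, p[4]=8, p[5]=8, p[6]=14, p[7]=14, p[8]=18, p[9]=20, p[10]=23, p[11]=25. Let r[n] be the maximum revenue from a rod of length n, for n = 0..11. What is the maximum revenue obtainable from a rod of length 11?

33

   n    0    1    2    3    4    5    6    7    8    9   10   11
r[n]    0    3    6    9   12   15   18   21   24   27   30   33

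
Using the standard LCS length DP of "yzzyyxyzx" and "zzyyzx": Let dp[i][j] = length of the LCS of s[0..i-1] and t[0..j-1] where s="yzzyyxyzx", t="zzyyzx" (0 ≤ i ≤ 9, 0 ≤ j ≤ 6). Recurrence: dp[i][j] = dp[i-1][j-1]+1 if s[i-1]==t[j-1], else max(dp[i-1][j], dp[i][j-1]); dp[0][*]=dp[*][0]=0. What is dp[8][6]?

   ''  z  z  y  y  z  x
''  0  0  0  0  0  0  0
 y  0  0  0  1  1  1  1
 z  0  1  1  1  1  2  2
 z  0  1  2  2  2  2  2
 y  0  1  2  3  3  3  3
 y  0  1  2  3  4  4  4
 x  0  1  2  3  4  4  5
 y  0  1  2  3  4  4  5
 z  0  1  2  3  4  5  5
 x  0  1  2  3  4  5  6

5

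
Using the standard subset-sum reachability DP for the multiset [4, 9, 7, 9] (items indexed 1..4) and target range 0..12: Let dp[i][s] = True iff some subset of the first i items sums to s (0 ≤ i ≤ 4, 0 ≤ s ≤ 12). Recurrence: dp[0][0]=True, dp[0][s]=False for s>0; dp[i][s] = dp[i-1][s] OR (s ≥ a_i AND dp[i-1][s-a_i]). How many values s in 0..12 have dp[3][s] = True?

i\s   0   1   2   3   4   5   6   7   8   9  10  11  12
  0   T   F   F   F   F   F   F   F   F   F   F   F   F
  1   T   F   F   F   T   F   F   F   F   F   F   F   F
  2   T   F   F   F   T   F   F   F   F   T   F   F   F
  3   T   F   F   F   T   F   F   T   F   T   F   T   F
  4   T   F   F   F   T   F   F   T   F   T   F   T   F

5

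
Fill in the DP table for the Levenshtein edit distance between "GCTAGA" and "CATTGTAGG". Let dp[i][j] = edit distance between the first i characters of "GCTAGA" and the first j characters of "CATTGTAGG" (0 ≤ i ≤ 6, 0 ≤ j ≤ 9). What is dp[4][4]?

3

   ''  C  A  T  T  G  T  A  G  G
''  0  1  2  3  4  5  6  7  8  9
 G  1  1  2  3  4  4  5  6  7  8
 C  2  1  2  3  4  5  5  6  7  8
 T  3  2  2  2  3  4  5  6  7  8
 A  4  3  2  3  3  4  5  5  6  7
 G  5  4  3  3  4  3  4  5  5  6
 A  6  5  4  4  4  4  4  4  5  6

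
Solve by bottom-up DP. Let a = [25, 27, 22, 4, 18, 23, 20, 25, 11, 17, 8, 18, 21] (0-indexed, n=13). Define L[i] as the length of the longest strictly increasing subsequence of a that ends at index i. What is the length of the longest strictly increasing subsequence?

   i    0    1    2    3    4    5    6    7    8    9   10   11   12
a[i]   25   27   22    4   18   23   20   25   11   17    8   18   21
L[i]    1    2    1    1    2    3    3    4    2    3    2    4    5

5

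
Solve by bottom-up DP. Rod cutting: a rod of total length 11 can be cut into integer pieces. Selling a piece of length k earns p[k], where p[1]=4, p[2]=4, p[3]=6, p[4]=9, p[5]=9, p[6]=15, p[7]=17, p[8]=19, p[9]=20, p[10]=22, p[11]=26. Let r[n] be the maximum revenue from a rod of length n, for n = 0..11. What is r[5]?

   n    0    1    2    3    4    5    6    7    8    9   10   11
r[n]    0    4    8   12   16   20   24   28   32   36   40   44

20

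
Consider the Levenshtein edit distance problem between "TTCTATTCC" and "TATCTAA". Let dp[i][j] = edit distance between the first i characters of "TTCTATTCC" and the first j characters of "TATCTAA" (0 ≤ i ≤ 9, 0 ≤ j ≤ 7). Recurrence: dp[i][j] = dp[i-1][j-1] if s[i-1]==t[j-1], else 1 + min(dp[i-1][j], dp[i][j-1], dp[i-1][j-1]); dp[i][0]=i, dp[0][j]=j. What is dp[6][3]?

   ''  T  A  T  C  T  A  A
''  0  1  2  3  4  5  6  7
 T  1  0  1  2  3  4  5  6
 T  2  1  1  1  2  3  4  5
 C  3  2  2  2  1  2  3  4
 T  4  3  3  2  2  1  2  3
 A  5  4  3  3  3  2  1  2
 T  6  5  4  3  4  3  2  2
 T  7  6  5  4  4  4  3  3
 C  8  7  6  5  4  5  4  4
 C  9  8  7  6  5  5  5  5

3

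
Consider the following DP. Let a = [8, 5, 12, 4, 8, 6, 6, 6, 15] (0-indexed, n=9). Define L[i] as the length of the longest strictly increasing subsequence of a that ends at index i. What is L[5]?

   i    0    1    2    3    4    5    6    7    8
a[i]    8    5   12    4    8    6    6    6   15
L[i]    1    1    2    1    2    2    2    2    3

2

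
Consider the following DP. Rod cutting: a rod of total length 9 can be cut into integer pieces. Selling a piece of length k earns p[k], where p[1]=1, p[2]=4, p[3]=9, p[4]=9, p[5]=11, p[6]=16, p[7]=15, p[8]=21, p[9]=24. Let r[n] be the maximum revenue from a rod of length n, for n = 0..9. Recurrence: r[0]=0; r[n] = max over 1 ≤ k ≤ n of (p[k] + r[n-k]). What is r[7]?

   n    0    1    2    3    4    5    6    7    8    9
r[n]    0    1    4    9   10   13   18   19   22   27

19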